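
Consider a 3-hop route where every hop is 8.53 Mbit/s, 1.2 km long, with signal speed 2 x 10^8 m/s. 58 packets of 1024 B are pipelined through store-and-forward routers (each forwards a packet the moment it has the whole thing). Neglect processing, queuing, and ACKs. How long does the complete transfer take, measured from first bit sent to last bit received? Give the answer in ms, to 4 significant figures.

Per-hop transmission t_tx = L/R = 8192/8530000 = 0.960375 ms.
Per-hop propagation t_prop = 1200/200000000 = 0.006 ms.
Pipeline fill: first packet needs 3·t_tx to clear all hops; remaining 57 packets each add one t_tx.
Total = (3+58-1)·t_tx + 3·t_prop = 60·0.960375 + 3·0.006 = 57.64 ms.

57.64 ms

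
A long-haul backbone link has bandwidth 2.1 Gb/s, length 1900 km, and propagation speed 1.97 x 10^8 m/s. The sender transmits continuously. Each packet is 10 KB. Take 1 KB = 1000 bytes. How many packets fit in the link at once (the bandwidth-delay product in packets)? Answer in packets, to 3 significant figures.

253 packets

Propagation delay = 1900000 / 197000000 = 0.00964467 s.
BDP = R × t_prop = 2100000000 × 0.00964467 = 20253800 bits.
In packets of 80000 bits: 253 packets.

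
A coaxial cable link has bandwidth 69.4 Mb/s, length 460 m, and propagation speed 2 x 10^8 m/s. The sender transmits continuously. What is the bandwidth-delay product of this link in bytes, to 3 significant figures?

Propagation delay = 460 / 200000000 = 2.3e-06 s.
BDP = R × t_prop = 69400000 × 2.3e-06 = 159.62 bits.
In bytes: 159.62/8 = 20.0 bytes.

20.0 bytes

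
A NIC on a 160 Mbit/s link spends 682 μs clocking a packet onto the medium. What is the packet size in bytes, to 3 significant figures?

13600 bytes

L = R × t_tx = 160000000 b/s × 0.000682 s = 109120 bits.
In bytes: 109120 / 8 = 13600 bytes.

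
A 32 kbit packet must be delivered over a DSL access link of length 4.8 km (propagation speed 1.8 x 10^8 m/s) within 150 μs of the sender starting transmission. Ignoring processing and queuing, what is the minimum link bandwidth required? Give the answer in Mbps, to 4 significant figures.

259.5 Mbps

Propagation delay = 4800 / 180000000 = 26.6667 μs.
Transmission budget = 150 − 26.6667 = 123.333 μs.
R ≥ L / t_tx = 32000 bits / 0.000123333 s = 259.5 Mbps.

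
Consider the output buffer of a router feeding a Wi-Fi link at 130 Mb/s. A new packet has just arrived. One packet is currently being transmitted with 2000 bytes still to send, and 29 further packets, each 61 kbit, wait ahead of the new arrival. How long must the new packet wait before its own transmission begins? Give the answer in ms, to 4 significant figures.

13.73 ms

Each queued packet: L/R = 61000/130000000 = 0.469231 ms.
29 queued → 13.6077 ms.
Plus remaining 16000 bits of current packet: 0.123077 ms.
Queuing delay = 13.73 ms.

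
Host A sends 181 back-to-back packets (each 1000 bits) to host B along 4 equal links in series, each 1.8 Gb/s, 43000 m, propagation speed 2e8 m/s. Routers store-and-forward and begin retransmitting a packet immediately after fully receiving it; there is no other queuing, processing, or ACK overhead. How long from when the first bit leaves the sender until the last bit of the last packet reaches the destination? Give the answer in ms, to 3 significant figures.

Per-hop transmission t_tx = L/R = 1000/1800000000 = 0.000555556 ms.
Per-hop propagation t_prop = 43000/200000000 = 0.215 ms.
Pipeline fill: first packet needs 4·t_tx to clear all hops; remaining 180 packets each add one t_tx.
Total = (4+181-1)·t_tx + 4·t_prop = 184·0.000555556 + 4·0.215 = 0.962 ms.

0.962 ms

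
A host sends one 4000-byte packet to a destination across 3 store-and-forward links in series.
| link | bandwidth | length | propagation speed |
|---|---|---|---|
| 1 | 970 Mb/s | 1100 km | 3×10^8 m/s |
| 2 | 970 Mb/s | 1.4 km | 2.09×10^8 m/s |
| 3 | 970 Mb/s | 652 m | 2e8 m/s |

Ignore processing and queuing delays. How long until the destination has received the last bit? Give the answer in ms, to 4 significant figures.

3.776 ms

L = 4000 × 8 = 32000 bits.
Transmission delay per hop = L/R = 32000/970000000 = 0.0329897 ms; 3 hops → 0.0989691 ms.
Propagation delays (d/s per hop): 3.66667, 0.00669856, 0.00326 ms; sum = 3.67663 ms.
End-to-end = 3.776 ms.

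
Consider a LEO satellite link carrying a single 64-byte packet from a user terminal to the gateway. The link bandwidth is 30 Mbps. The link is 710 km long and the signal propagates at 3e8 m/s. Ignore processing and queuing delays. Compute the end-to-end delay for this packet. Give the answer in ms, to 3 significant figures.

2.38 ms

L = 64 × 8 = 512 bits.
Transmission delay = L/R = 512 / 30000000 = 0.0170667 ms.
Propagation delay = d/s = 710000 m / 300000000 m/s = 2.36667 ms.
Total = 2.38 ms.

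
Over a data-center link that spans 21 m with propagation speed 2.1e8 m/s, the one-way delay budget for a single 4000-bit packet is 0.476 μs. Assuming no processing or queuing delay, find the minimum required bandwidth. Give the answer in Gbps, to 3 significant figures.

Propagation delay = 21 / 210000000 = 0.1 μs.
Transmission budget = 0.476 − 0.1 = 0.376 μs.
R ≥ L / t_tx = 4000 bits / 3.76e-07 s = 10.6 Gbps.

10.6 Gbps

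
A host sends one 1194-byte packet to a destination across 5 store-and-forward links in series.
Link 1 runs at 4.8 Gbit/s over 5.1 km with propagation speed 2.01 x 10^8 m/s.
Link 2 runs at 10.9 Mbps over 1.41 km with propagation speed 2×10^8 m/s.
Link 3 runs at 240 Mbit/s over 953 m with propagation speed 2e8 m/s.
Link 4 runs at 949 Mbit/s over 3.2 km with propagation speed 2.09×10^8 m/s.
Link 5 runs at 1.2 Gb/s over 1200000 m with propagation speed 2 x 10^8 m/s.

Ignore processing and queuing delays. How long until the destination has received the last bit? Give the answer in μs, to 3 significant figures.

L = 1194 × 8 = 9552 bits.
Transmission delays (L/R per hop): 1.99, 876.33, 39.8, 10.0653, 7.96 μs; sum = 936.146 μs.
Propagation delays (d/s per hop): 25.3731, 7.05, 4.765, 15.311, 6000 μs; sum = 6052.5 μs.
End-to-end = 6990 μs.

6990 μs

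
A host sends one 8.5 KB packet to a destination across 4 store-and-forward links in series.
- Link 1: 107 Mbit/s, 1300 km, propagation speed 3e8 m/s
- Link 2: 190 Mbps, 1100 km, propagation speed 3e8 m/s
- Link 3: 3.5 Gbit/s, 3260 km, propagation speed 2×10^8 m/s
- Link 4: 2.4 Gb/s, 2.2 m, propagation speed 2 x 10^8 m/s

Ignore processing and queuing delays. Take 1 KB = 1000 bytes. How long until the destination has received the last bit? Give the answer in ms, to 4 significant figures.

L = 68000 bits.
Transmission delays (L/R per hop): 0.635514, 0.357895, 0.0194286, 0.0283333 ms; sum = 1.04117 ms.
Propagation delays (d/s per hop): 4.33333, 3.66667, 16.3, 1.1e-05 ms; sum = 24.3 ms.
End-to-end = 25.34 ms.

25.34 ms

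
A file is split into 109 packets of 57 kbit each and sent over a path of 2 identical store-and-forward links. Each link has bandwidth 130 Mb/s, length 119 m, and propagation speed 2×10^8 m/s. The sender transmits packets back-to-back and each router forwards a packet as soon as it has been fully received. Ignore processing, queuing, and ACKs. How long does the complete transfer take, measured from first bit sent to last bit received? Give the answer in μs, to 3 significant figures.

48200 μs

Per-hop transmission t_tx = L/R = 57000/130000000 = 438.462 μs.
Per-hop propagation t_prop = 119/200000000 = 0.595 μs.
Pipeline fill: first packet needs 2·t_tx to clear all hops; remaining 108 packets each add one t_tx.
Total = (2+109-1)·t_tx + 2·t_prop = 110·438.462 + 2·0.595 = 48200 μs.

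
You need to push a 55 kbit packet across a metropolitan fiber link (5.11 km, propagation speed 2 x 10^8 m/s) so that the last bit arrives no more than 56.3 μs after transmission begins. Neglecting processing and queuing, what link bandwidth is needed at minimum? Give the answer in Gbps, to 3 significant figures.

Propagation delay = 5110 / 200000000 = 25.55 μs.
Transmission budget = 56.3 − 25.55 = 30.75 μs.
R ≥ L / t_tx = 55000 bits / 3.075e-05 s = 1.79 Gbps.

1.79 Gbps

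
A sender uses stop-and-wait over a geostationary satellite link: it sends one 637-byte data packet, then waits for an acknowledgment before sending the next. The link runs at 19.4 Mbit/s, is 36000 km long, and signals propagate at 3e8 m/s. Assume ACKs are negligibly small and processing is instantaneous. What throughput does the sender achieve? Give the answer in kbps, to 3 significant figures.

t_tx = L/R = 5096/19400000 = 0.00026268 s.
t_prop = 36000000/300000000 = 0.12 s; RTT = 0.24 s.
Cycle = t_tx + RTT = 0.240263 s.
Throughput = L / cycle = 5096 / 0.240263 = 21.2 kbps.

21.2 kbps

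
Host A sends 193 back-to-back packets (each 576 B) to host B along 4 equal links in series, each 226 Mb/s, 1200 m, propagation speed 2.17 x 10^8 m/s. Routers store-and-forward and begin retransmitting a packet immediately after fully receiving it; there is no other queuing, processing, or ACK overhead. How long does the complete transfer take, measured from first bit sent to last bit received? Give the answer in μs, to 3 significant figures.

4020 μs

Per-hop transmission t_tx = L/R = 4608/226000000 = 20.3894 μs.
Per-hop propagation t_prop = 1200/217000000 = 5.52995 μs.
Pipeline fill: first packet needs 4·t_tx to clear all hops; remaining 192 packets each add one t_tx.
Total = (4+193-1)·t_tx + 4·t_prop = 196·20.3894 + 4·5.52995 = 4020 μs.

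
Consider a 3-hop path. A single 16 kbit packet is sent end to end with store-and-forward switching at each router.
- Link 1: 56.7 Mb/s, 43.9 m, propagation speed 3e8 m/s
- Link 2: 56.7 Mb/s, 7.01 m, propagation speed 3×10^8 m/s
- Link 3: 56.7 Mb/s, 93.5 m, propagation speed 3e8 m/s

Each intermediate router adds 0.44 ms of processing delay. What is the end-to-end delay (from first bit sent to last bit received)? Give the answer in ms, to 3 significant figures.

L = 16000 bits.
Transmission delay per hop = L/R = 16000/56700000 = 0.282187 ms; 3 hops → 0.846561 ms.
Propagation delays (d/s per hop): 0.000146333, 2.33667e-05, 0.000311667 ms; sum = 0.000481367 ms.
Processing at 2 router(s): 2 × 0.44 ms = 0.88 ms.
End-to-end = 1.73 ms.

1.73 ms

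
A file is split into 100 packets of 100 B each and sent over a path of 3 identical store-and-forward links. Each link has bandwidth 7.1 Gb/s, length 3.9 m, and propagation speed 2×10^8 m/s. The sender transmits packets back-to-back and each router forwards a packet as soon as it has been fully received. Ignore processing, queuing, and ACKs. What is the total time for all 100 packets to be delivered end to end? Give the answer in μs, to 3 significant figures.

11.6 μs

Per-hop transmission t_tx = L/R = 800/7100000000 = 0.112676 μs.
Per-hop propagation t_prop = 3.9/200000000 = 0.0195 μs.
Pipeline fill: first packet needs 3·t_tx to clear all hops; remaining 99 packets each add one t_tx.
Total = (3+100-1)·t_tx + 3·t_prop = 102·0.112676 + 3·0.0195 = 11.6 μs.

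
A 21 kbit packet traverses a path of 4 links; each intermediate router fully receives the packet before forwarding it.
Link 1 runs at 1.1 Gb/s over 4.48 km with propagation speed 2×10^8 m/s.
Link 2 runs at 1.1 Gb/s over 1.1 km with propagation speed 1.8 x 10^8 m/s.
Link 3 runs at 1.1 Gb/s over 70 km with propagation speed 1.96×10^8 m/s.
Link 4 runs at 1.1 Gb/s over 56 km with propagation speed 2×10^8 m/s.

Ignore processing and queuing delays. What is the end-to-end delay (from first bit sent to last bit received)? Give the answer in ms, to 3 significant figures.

0.742 ms

L = 21000 bits.
Transmission delay per hop = L/R = 21000/1100000000 = 0.0190909 ms; 4 hops → 0.0763636 ms.
Propagation delays (d/s per hop): 0.0224, 0.00611111, 0.357143, 0.28 ms; sum = 0.665654 ms.
End-to-end = 0.742 ms.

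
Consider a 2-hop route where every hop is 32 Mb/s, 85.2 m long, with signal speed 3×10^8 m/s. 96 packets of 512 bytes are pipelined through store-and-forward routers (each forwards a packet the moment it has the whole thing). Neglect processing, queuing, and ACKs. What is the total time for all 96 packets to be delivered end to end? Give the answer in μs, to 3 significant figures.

Per-hop transmission t_tx = L/R = 4096/32000000 = 128 μs.
Per-hop propagation t_prop = 85.2/300000000 = 0.284 μs.
Pipeline fill: first packet needs 2·t_tx to clear all hops; remaining 95 packets each add one t_tx.
Total = (2+96-1)·t_tx + 2·t_prop = 97·128 + 2·0.284 = 12400 μs.

12400 μs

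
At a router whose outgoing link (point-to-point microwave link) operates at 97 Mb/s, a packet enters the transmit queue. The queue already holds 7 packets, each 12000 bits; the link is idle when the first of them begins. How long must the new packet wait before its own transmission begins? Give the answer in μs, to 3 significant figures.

Each queued packet: L/R = 12000/97000000 = 123.711 μs.
7 queued → 865.979 μs.
Queuing delay = 866 μs.

866 μs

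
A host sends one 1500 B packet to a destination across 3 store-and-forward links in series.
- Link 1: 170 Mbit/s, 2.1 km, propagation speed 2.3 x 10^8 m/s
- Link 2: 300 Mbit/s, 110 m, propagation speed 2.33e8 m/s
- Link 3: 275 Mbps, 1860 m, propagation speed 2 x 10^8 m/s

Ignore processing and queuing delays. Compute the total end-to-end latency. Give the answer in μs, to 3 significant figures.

173 μs

L = 1500 × 8 = 12000 bits.
Transmission delays (L/R per hop): 70.5882, 40, 43.6364 μs; sum = 154.225 μs.
Propagation delays (d/s per hop): 9.13043, 0.472103, 9.3 μs; sum = 18.9025 μs.
End-to-end = 173 μs.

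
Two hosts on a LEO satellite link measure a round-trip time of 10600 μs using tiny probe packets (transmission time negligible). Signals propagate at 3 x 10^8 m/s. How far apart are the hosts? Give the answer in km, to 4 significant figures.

1590 km

One-way propagation = RTT/2 = 5300 μs.
d = s × t = 300000000 × 0.0053 = 1590 km.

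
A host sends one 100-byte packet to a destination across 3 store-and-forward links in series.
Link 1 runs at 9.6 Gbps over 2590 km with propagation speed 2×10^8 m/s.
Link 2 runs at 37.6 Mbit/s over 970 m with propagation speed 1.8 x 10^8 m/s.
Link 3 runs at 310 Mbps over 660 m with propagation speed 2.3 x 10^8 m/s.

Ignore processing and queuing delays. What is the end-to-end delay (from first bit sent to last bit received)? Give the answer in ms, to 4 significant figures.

12.98 ms

L = 100 × 8 = 800 bits.
Transmission delays (L/R per hop): 8.33333e-05, 0.0212766, 0.00258065 ms; sum = 0.0239406 ms.
Propagation delays (d/s per hop): 12.95, 0.00538889, 0.00286957 ms; sum = 12.9583 ms.
End-to-end = 12.98 ms.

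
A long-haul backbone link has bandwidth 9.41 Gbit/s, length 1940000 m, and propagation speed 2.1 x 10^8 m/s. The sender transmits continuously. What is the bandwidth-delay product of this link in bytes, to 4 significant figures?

10870000 bytes

Propagation delay = 1940000 / 210000000 = 0.0092381 s.
BDP = R × t_prop = 9410000000 × 0.0092381 = 86930500 bits.
In bytes: 86930500/8 = 10870000 bytes.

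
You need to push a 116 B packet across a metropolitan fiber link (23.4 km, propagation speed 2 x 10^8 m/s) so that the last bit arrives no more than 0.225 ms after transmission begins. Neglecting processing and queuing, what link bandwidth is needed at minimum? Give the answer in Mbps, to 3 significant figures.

8.59 Mbps

L = 928 bits.
Propagation delay = 23400 / 200000000 = 0.117 ms.
Transmission budget = 0.225 − 0.117 = 0.108 ms.
R ≥ L / t_tx = 928 bits / 0.000108 s = 8.59 Mbps.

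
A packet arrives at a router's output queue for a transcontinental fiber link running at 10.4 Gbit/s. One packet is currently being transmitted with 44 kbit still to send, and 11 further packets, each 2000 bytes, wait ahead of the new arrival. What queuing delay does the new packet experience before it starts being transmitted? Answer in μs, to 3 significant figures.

21.2 μs

Each queued packet: L/R = 16000/10400000000 = 1.53846 μs.
11 queued → 16.9231 μs.
Plus remaining 44000 bits of current packet: 4.23077 μs.
Queuing delay = 21.2 μs.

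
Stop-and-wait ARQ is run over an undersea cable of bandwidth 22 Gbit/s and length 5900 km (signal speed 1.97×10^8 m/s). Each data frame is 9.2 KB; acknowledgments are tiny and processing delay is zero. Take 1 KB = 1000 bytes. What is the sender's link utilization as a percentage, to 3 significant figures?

0.00558 %

t_tx = L/R = 73600/22000000000 = 3.34545e-06 s.
t_prop = 5900000/197000000 = 0.0299492 s; RTT = 0.0598985 s.
Cycle = t_tx + RTT = 0.0599018 s.
Utilization = t_tx / cycle = 3.34545e-06/0.0599018 = 0.00558 %.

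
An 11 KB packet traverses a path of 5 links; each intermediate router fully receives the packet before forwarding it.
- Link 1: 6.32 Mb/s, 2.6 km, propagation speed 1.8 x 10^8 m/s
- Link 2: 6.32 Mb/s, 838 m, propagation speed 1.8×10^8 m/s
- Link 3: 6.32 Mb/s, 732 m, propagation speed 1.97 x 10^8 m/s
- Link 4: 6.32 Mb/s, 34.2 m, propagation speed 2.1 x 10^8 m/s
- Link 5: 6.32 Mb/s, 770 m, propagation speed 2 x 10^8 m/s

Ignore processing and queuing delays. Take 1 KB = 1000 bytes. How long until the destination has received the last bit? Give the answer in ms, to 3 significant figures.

69.6 ms

L = 88000 bits.
Transmission delay per hop = L/R = 88000/6320000 = 13.9241 ms; 5 hops → 69.6203 ms.
Propagation delays (d/s per hop): 0.0144444, 0.00465556, 0.00371574, 0.000162857, 0.00385 ms; sum = 0.0268286 ms.
End-to-end = 69.6 ms.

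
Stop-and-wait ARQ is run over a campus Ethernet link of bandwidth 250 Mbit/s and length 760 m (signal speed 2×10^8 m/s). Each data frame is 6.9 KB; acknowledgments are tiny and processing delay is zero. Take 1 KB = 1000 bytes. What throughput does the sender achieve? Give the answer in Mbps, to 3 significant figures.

t_tx = L/R = 55200/250000000 = 0.0002208 s.
t_prop = 760/200000000 = 3.8e-06 s; RTT = 7.6e-06 s.
Cycle = t_tx + RTT = 0.0002284 s.
Throughput = L / cycle = 55200 / 0.0002284 = 242 Mbps.

242 Mbps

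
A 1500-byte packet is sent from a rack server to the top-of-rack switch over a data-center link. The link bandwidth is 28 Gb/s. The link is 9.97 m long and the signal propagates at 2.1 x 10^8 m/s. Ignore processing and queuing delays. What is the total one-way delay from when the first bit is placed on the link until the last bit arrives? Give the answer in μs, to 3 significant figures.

L = 1500 × 8 = 12000 bits.
Transmission delay = L/R = 12000 / 28000000000 = 0.428571 μs.
Propagation delay = d/s = 9.97 m / 210000000 m/s = 0.0474762 μs.
Total = 0.476 μs.

0.476 μs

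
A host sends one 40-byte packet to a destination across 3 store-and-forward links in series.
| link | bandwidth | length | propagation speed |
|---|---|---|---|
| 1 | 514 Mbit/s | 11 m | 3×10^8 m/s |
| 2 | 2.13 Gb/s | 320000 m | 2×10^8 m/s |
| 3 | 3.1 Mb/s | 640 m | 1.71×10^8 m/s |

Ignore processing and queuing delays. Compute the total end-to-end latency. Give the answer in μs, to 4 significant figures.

1708 μs

L = 40 × 8 = 320 bits.
Transmission delays (L/R per hop): 0.622568, 0.150235, 103.226 μs; sum = 103.999 μs.
Propagation delays (d/s per hop): 0.0366667, 1600, 3.74269 μs; sum = 1603.78 μs.
End-to-end = 1708 μs.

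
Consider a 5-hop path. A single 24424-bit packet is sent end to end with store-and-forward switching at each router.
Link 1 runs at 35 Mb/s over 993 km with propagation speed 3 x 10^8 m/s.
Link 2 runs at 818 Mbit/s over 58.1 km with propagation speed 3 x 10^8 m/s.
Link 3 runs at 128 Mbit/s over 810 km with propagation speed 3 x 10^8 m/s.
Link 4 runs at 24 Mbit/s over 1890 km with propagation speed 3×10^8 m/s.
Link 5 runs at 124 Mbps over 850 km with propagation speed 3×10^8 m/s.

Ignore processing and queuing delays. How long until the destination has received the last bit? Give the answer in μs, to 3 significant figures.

Transmission delays (L/R per hop): 697.829, 29.8582, 190.813, 1017.67, 196.968 μs; sum = 2133.13 μs.
Propagation delays (d/s per hop): 3310, 193.667, 2700, 6300, 2833.33 μs; sum = 15337 μs.
End-to-end = 17500 μs.

17500 μs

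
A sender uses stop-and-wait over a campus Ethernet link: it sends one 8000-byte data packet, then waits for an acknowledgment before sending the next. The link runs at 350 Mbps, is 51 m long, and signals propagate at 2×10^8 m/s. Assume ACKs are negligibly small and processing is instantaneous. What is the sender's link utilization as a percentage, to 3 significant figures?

99.7 %

t_tx = L/R = 64000/350000000 = 0.000182857 s.
t_prop = 51/200000000 = 2.55e-07 s; RTT = 5.1e-07 s.
Cycle = t_tx + RTT = 0.000183367 s.
Utilization = t_tx / cycle = 0.000182857/0.000183367 = 99.7 %.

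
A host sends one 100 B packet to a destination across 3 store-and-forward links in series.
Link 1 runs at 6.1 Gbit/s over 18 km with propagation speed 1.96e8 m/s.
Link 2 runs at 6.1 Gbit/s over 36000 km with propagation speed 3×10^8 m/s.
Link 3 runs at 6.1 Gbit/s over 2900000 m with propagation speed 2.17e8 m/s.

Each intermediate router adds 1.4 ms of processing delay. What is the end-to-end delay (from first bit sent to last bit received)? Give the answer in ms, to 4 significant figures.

136.3 ms

L = 100 × 8 = 800 bits.
Transmission delay per hop = L/R = 800/6100000000 = 0.000131148 ms; 3 hops → 0.000393443 ms.
Propagation delays (d/s per hop): 0.0918367, 120, 13.3641 ms; sum = 133.456 ms.
Processing at 2 router(s): 2 × 1.4 ms = 2.8 ms.
End-to-end = 136.3 ms.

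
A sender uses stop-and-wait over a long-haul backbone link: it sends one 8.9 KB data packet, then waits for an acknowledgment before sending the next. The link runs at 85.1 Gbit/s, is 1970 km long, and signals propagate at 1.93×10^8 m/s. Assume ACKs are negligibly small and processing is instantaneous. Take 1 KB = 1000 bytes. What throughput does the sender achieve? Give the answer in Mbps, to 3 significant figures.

t_tx = L/R = 71200/85100000000 = 8.36663e-07 s.
t_prop = 1970000/193000000 = 0.0102073 s; RTT = 0.0204145 s.
Cycle = t_tx + RTT = 0.0204153 s.
Throughput = L / cycle = 71200 / 0.0204153 = 3.49 Mbps.

3.49 Mbps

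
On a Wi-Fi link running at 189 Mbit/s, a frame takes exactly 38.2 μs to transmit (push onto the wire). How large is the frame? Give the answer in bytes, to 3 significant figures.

L = R × t_tx = 189000000 b/s × 3.82e-05 s = 7219.8 bits.
In bytes: 7219.8 / 8 = 902 bytes.

902 bytes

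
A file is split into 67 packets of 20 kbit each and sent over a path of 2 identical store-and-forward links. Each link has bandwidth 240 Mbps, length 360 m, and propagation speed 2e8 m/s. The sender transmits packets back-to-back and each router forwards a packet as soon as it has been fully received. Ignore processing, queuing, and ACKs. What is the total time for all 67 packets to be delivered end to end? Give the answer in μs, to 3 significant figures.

Per-hop transmission t_tx = L/R = 20000/240000000 = 83.3333 μs.
Per-hop propagation t_prop = 360/200000000 = 1.8 μs.
Pipeline fill: first packet needs 2·t_tx to clear all hops; remaining 66 packets each add one t_tx.
Total = (2+67-1)·t_tx + 2·t_prop = 68·83.3333 + 2·1.8 = 5670 μs.

5670 μs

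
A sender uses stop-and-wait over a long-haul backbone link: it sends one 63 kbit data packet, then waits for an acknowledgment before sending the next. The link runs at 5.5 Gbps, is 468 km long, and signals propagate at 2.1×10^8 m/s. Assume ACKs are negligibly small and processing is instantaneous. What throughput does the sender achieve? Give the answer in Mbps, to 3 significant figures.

14.1 Mbps

t_tx = L/R = 63000/5500000000 = 1.14545e-05 s.
t_prop = 468000/210000000 = 0.00222857 s; RTT = 0.00445714 s.
Cycle = t_tx + RTT = 0.0044686 s.
Throughput = L / cycle = 63000 / 0.0044686 = 14.1 Mbps.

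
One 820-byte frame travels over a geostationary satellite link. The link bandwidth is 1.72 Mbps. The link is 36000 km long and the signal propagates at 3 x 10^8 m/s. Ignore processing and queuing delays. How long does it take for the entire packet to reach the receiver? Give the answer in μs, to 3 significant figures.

L = 820 × 8 = 6560 bits.
Transmission delay = L/R = 6560 / 1720000 = 3813.95 μs.
Propagation delay = d/s = 36000000 m / 300000000 m/s = 120000 μs.
Total = 124000 μs.

124000 μs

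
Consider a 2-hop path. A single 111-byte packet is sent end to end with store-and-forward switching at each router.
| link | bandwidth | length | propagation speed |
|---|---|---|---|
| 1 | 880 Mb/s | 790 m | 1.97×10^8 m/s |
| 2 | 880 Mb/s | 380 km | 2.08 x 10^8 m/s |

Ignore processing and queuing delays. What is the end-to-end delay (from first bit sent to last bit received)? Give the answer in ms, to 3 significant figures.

L = 111 × 8 = 888 bits.
Transmission delay per hop = L/R = 888/880000000 = 0.00100909 ms; 2 hops → 0.00201818 ms.
Propagation delays (d/s per hop): 0.00401015, 1.82692 ms; sum = 1.83093 ms.
End-to-end = 1.83 ms.

1.83 ms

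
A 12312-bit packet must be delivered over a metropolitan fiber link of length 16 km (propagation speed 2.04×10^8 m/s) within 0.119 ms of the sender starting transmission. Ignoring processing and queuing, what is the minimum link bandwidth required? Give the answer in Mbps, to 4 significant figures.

Propagation delay = 16000 / 204000000 = 0.0784314 ms.
Transmission budget = 0.119 − 0.0784314 = 0.0405686 ms.
R ≥ L / t_tx = 12312 bits / 4.05686e-05 s = 303.5 Mbps.

303.5 Mbps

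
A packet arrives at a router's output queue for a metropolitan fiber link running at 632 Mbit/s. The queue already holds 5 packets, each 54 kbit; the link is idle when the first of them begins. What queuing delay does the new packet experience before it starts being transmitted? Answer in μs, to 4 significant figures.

Each queued packet: L/R = 54000/632000000 = 85.443 μs.
5 queued → 427.215 μs.
Queuing delay = 427.2 μs.

427.2 μs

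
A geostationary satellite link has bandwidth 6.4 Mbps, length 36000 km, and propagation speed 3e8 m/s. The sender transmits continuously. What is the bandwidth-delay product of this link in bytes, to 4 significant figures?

96000 bytes

Propagation delay = 36000000 / 300000000 = 0.12 s.
BDP = R × t_prop = 6400000 × 0.12 = 768000 bits.
In bytes: 768000/8 = 96000 bytes.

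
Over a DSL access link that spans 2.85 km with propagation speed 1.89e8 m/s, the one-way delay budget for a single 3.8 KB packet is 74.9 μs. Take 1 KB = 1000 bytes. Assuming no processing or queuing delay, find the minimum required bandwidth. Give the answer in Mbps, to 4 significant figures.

508.2 Mbps

L = 30400 bits.
Propagation delay = 2850 / 189000000 = 15.0794 μs.
Transmission budget = 74.9 − 15.0794 = 59.8206 μs.
R ≥ L / t_tx = 30400 bits / 5.98206e-05 s = 508.2 Mbps.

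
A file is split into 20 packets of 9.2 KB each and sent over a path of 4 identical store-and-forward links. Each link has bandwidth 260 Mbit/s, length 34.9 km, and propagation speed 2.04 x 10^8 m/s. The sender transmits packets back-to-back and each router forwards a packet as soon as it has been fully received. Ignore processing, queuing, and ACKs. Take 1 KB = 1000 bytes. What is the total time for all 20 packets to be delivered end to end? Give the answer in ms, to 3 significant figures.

7.20 ms

Per-hop transmission t_tx = L/R = 73600/260000000 = 0.283077 ms.
Per-hop propagation t_prop = 34900/204000000 = 0.171078 ms.
Pipeline fill: first packet needs 4·t_tx to clear all hops; remaining 19 packets each add one t_tx.
Total = (4+20-1)·t_tx + 4·t_prop = 23·0.283077 + 4·0.171078 = 7.20 ms.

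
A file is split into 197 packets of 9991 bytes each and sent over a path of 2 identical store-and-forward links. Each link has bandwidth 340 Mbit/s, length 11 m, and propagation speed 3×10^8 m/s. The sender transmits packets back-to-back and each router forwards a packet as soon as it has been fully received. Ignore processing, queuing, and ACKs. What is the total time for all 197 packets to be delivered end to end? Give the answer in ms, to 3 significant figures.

Per-hop transmission t_tx = L/R = 79928/340000000 = 0.235082 ms.
Per-hop propagation t_prop = 11/300000000 = 3.66667e-05 ms.
Pipeline fill: first packet needs 2·t_tx to clear all hops; remaining 196 packets each add one t_tx.
Total = (2+197-1)·t_tx + 2·t_prop = 198·0.235082 + 2·3.66667e-05 = 46.5 ms.

46.5 ms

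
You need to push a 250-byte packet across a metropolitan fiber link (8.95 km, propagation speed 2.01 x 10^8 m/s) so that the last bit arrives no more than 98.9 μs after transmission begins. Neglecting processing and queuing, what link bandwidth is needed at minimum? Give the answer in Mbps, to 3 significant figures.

36.8 Mbps

L = 2000 bits.
Propagation delay = 8950 / 2.01e+08 = 44.5274 μs.
Transmission budget = 98.9 − 44.5274 = 54.3726 μs.
R ≥ L / t_tx = 2000 bits / 5.43726e-05 s = 36.8 Mbps.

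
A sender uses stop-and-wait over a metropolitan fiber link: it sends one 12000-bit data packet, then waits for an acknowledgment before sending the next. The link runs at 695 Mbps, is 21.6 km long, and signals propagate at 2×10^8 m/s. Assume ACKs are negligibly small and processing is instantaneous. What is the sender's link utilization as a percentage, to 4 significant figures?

7.402 %

t_tx = L/R = 12000/695000000 = 1.72662e-05 s.
t_prop = 21600/200000000 = 0.000108 s; RTT = 0.000216 s.
Cycle = t_tx + RTT = 0.000233266 s.
Utilization = t_tx / cycle = 1.72662e-05/0.000233266 = 7.402 %.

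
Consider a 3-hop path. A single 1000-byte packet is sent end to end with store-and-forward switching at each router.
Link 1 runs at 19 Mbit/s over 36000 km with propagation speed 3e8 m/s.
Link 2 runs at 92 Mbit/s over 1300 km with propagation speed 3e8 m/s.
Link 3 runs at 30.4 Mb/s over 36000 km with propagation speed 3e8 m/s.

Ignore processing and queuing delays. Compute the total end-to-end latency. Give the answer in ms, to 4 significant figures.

245.1 ms

L = 1000 × 8 = 8000 bits.
Transmission delays (L/R per hop): 0.421053, 0.0869565, 0.263158 ms; sum = 0.771167 ms.
Propagation delays (d/s per hop): 120, 4.33333, 120 ms; sum = 244.333 ms.
End-to-end = 245.1 ms.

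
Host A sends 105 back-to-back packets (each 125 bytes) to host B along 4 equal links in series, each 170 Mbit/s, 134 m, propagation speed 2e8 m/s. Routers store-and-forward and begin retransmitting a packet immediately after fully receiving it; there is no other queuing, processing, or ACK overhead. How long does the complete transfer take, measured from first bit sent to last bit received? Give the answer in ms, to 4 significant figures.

0.6380 ms

Per-hop transmission t_tx = L/R = 1000/170000000 = 0.00588235 ms.
Per-hop propagation t_prop = 134/200000000 = 0.00067 ms.
Pipeline fill: first packet needs 4·t_tx to clear all hops; remaining 104 packets each add one t_tx.
Total = (4+105-1)·t_tx + 4·t_prop = 108·0.00588235 + 4·0.00067 = 0.6380 ms.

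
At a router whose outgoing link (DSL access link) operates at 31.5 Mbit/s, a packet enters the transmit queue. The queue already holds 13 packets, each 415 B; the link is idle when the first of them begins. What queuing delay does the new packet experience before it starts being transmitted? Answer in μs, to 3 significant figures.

1370 μs

Each queued packet: L/R = 3320/31500000 = 105.397 μs.
13 queued → 1370.16 μs.
Queuing delay = 1370 μs.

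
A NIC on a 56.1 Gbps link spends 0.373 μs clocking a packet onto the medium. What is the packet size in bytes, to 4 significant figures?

L = R × t_tx = 56100000000 b/s × 3.73e-07 s = 20925.3 bits.
In bytes: 20925.3 / 8 = 2616 bytes.

2616 bytes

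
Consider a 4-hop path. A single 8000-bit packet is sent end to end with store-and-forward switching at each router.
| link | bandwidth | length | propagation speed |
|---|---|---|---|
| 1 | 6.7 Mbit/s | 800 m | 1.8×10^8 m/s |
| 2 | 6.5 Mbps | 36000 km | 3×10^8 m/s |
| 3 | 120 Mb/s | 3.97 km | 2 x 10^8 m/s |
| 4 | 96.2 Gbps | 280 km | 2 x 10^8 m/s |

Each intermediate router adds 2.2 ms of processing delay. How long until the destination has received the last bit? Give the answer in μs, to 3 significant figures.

Transmission delays (L/R per hop): 1194.03, 1230.77, 66.6667, 0.0831601 μs; sum = 2491.55 μs.
Propagation delays (d/s per hop): 4.44444, 120000, 19.85, 1400 μs; sum = 121424 μs.
Processing at 3 router(s): 3 × 2.2 ms = 6600 μs.
End-to-end = 131000 μs.

131000 μs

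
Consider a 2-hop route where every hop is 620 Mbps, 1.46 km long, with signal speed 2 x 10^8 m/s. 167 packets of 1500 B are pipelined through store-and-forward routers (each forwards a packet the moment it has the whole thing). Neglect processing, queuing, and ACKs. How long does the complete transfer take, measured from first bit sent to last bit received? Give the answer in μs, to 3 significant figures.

Per-hop transmission t_tx = L/R = 12000/620000000 = 19.3548 μs.
Per-hop propagation t_prop = 1460/200000000 = 7.3 μs.
Pipeline fill: first packet needs 2·t_tx to clear all hops; remaining 166 packets each add one t_tx.
Total = (2+167-1)·t_tx + 2·t_prop = 168·19.3548 + 2·7.3 = 3270 μs.

3270 μs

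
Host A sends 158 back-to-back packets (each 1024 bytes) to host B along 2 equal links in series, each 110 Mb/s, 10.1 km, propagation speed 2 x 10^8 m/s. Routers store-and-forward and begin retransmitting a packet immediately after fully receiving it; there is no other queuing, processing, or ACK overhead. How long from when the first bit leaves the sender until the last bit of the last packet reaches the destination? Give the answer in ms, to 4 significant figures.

Per-hop transmission t_tx = L/R = 8192/110000000 = 0.0744727 ms.
Per-hop propagation t_prop = 10100/200000000 = 0.0505 ms.
Pipeline fill: first packet needs 2·t_tx to clear all hops; remaining 157 packets each add one t_tx.
Total = (2+158-1)·t_tx + 2·t_prop = 159·0.0744727 + 2·0.0505 = 11.94 ms.

11.94 ms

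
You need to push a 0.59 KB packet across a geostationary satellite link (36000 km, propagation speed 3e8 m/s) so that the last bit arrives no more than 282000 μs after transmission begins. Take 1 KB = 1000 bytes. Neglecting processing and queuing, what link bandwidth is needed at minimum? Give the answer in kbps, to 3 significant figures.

29.1 kbps

L = 4720 bits.
Propagation delay = 36000000 / 300000000 = 120000 μs.
Transmission budget = 282000 − 120000 = 162000 μs.
R ≥ L / t_tx = 4720 bits / 0.162 s = 29.1 kbps.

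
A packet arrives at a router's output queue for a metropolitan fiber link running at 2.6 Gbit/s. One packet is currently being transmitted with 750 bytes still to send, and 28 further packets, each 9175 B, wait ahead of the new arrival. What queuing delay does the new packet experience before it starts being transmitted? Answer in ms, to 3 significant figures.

Each queued packet: L/R = 73400/2600000000 = 0.0282308 ms.
28 queued → 0.790462 ms.
Plus remaining 6000 bits of current packet: 0.00230769 ms.
Queuing delay = 0.793 ms.

0.793 ms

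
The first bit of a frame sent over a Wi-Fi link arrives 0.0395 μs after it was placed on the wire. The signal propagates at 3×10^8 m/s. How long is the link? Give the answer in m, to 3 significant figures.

d = s × t_prop = 300000000 × 3.95e-08 = 11.9 m.

11.9 m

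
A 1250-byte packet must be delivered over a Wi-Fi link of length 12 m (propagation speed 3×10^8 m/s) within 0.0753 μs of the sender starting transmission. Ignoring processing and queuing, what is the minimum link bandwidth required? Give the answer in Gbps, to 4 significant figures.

L = 10000 bits.
Propagation delay = 12 / 300000000 = 0.04 μs.
Transmission budget = 0.0753 − 0.04 = 0.0353 μs.
R ≥ L / t_tx = 10000 bits / 3.53e-08 s = 283.3 Gbps.

283.3 Gbps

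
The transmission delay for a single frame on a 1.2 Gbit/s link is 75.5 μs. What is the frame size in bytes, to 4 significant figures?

L = R × t_tx = 1200000000 b/s × 7.55e-05 s = 90600 bits.
In bytes: 90600 / 8 = 11330 bytes.

11330 bytes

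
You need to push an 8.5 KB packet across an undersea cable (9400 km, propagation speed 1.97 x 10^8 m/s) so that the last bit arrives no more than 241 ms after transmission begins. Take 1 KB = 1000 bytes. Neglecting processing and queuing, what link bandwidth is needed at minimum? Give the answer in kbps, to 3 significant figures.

L = 68000 bits.
Propagation delay = 9400000 / 197000000 = 47.7157 ms.
Transmission budget = 241 − 47.7157 = 193.284 ms.
R ≥ L / t_tx = 68000 bits / 0.193284 s = 352 kbps.

352 kbps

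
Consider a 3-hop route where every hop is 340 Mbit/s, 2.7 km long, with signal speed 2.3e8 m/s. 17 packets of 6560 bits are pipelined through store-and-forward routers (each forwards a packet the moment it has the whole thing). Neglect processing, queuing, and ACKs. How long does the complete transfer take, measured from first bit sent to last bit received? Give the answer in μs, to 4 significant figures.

Per-hop transmission t_tx = L/R = 6560/340000000 = 19.2941 μs.
Per-hop propagation t_prop = 2700/2.3e+08 = 11.7391 μs.
Pipeline fill: first packet needs 3·t_tx to clear all hops; remaining 16 packets each add one t_tx.
Total = (3+17-1)·t_tx + 3·t_prop = 19·19.2941 + 3·11.7391 = 401.8 μs.

401.8 μs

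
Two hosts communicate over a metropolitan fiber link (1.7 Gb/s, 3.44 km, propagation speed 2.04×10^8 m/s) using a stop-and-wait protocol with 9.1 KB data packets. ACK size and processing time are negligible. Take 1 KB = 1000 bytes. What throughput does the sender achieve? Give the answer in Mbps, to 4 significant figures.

t_tx = L/R = 72800/1700000000 = 4.28235e-05 s.
t_prop = 3440/204000000 = 1.68627e-05 s; RTT = 3.37255e-05 s.
Cycle = t_tx + RTT = 7.6549e-05 s.
Throughput = L / cycle = 72800 / 7.6549e-05 = 951.0 Mbps.

951.0 Mbps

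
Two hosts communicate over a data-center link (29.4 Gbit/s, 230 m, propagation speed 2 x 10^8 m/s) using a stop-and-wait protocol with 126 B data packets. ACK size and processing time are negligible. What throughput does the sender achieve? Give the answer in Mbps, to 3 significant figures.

432 Mbps

t_tx = L/R = 1008/29400000000 = 3.42857e-08 s.
t_prop = 230/200000000 = 1.15e-06 s; RTT = 2.3e-06 s.
Cycle = t_tx + RTT = 2.33429e-06 s.
Throughput = L / cycle = 1008 / 2.33429e-06 = 432 Mbps.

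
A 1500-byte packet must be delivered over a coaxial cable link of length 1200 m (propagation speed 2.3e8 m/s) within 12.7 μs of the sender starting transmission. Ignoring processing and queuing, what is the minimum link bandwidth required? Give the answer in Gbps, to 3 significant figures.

1.60 Gbps

L = 12000 bits.
Propagation delay = 1200 / 2.3e+08 = 5.21739 μs.
Transmission budget = 12.7 − 5.21739 = 7.48261 μs.
R ≥ L / t_tx = 12000 bits / 7.48261e-06 s = 1.60 Gbps.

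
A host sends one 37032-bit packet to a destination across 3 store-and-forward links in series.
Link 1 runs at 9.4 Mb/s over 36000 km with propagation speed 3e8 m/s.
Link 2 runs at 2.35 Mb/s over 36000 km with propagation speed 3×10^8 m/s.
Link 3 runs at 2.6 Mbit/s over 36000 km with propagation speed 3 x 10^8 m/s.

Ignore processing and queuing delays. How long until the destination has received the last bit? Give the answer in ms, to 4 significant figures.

Transmission delays (L/R per hop): 3.93957, 15.7583, 14.2431 ms; sum = 33.9409 ms.
Propagation delays (d/s per hop): 120, 120, 120 ms; sum = 360 ms.
End-to-end = 393.9 ms.

393.9 ms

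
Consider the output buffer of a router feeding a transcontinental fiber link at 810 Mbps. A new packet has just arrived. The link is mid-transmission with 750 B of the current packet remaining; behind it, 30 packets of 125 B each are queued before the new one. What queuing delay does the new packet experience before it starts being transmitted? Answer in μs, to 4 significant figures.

Each queued packet: L/R = 1000/810000000 = 1.23457 μs.
30 queued → 37.037 μs.
Plus remaining 6000 bits of current packet: 7.40741 μs.
Queuing delay = 44.44 μs.

44.44 μs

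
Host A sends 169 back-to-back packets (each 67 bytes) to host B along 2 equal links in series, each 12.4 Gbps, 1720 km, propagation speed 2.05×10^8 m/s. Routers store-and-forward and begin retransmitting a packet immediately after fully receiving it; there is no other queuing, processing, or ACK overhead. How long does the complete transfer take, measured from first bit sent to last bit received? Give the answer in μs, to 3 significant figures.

Per-hop transmission t_tx = L/R = 536/12400000000 = 0.0432258 μs.
Per-hop propagation t_prop = 1720000/2.05e+08 = 8390.24 μs.
Pipeline fill: first packet needs 2·t_tx to clear all hops; remaining 168 packets each add one t_tx.
Total = (2+169-1)·t_tx + 2·t_prop = 170·0.0432258 + 2·8390.24 = 16800 μs.

16800 μs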